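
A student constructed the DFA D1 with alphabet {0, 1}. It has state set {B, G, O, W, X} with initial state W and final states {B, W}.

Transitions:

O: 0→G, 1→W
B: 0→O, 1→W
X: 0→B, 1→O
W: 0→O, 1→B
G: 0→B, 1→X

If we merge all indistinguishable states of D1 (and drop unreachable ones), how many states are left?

Initial partition by acceptance: {B,W} | {G,O,X}.
Refine {G,O,X} on symbol 0: members go to different blocks, giving {G,X} and {O}.
Split {G,X} by δ(·,1) → {G} and {X}.
The partition is now stable with 4 blocks: {B,W} | {G} | {O} | {X}.

4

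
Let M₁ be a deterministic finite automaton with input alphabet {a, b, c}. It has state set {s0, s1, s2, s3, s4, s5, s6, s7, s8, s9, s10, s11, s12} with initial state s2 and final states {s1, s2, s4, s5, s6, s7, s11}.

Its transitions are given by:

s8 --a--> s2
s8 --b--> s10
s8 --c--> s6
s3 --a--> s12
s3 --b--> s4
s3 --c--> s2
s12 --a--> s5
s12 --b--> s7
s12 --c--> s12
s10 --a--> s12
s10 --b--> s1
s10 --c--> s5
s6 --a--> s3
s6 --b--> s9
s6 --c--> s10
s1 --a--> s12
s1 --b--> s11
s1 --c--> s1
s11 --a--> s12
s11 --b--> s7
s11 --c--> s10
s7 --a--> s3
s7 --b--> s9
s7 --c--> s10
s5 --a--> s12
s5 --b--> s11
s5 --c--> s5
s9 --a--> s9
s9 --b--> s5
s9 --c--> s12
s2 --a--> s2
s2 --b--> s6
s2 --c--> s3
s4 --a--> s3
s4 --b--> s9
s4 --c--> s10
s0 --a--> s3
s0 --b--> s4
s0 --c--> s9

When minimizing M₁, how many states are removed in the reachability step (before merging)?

2

No path from s2 leads to s0, s8; the other 11 states are all reachable.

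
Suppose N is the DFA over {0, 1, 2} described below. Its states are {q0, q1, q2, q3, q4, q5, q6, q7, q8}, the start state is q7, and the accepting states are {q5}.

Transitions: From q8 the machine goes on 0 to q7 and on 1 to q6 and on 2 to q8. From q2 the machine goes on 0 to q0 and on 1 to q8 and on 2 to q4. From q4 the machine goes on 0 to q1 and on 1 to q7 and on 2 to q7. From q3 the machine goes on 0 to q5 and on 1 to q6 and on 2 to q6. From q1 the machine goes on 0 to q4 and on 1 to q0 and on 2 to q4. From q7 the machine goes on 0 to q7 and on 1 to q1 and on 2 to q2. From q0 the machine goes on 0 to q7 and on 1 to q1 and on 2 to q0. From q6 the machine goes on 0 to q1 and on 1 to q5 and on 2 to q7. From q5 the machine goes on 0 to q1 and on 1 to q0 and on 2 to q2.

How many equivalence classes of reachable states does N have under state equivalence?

8

States {q3} cannot be reached from the start state, so discard them.
Initial partition by acceptance: {q5} | {q0,q1,q2,q4,q6,q7,q8}.
On input 1, block {q0,q1,q2,q4,q6,q7,q8} splits into {q0,q1,q2,q4,q7,q8} and {q6}.
On input 1, block {q0,q1,q2,q4,q7,q8} splits into {q0,q1,q2,q4,q7} and {q8}.
On input 1, block {q0,q1,q2,q4,q7} splits into {q0,q1,q4,q7} and {q2}.
Refine {q0,q1,q4,q7} on symbol 2: members go to different blocks, giving {q0,q1,q4} and {q7}.
Split {q0,q1,q4} by δ(·,0) → {q1,q4} and {q0}.
On input 1, block {q1,q4} splits into {q1} and {q4}.
Stable partition: {q5} | {q1} | {q6} | {q8} | {q2} | {q7} | {q0} | {q4} — 8 equivalence classes.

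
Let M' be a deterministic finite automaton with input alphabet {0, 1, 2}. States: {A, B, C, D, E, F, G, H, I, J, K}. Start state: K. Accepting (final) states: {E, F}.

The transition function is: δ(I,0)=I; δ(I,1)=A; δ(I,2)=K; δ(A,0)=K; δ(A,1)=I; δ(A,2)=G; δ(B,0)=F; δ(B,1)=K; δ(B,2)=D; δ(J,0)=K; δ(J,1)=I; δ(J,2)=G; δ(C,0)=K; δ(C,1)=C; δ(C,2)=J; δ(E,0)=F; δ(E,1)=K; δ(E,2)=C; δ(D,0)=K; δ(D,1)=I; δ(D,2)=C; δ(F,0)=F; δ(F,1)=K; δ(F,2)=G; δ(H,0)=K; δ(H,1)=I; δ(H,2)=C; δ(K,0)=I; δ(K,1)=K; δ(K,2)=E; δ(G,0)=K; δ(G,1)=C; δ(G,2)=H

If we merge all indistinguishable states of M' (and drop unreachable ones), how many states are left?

States {B,D} cannot be reached from the start state, so discard them.
Start with accepting vs non-accepting: {E,F} | {A,C,G,H,I,J,K}.
Refine {A,C,G,H,I,J,K} on symbol 2: members go to different blocks, giving {A,C,G,H,I,J} and {K}.
On input 0, block {A,C,G,H,I,J} splits into {A,C,G,H,J} and {I}.
Refine {A,C,G,H,J} on symbol 1: members go to different blocks, giving {A,H,J} and {C,G}.
Stable partition: {E,F} | {A,H,J} | {K} | {I} | {C,G} — 5 equivalence classes.

5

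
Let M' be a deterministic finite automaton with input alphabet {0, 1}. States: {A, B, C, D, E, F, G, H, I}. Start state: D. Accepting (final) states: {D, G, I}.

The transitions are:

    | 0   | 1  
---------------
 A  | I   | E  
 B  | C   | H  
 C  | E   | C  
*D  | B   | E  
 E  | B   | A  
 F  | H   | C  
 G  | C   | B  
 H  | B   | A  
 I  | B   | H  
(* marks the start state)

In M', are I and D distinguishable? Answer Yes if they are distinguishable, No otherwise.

First remove the unreachable states {F,G}; 7 states remain.
P0 = {D,I} | {A,B,C,E,H}.
Split {A,B,C,E,H} by δ(·,0) → {B,C,E,H} and {A}.
Split {B,C,E,H} by δ(·,1) → {B,C} and {E,H}.
Refine {B,C} on symbol 0: members go to different blocks, giving {B} and {C}.
No further refinement is possible. Final partition (5 blocks): {D,I} | {B} | {A} | {E,H} | {C}.
I and D lie in the same block of the stable partition, so they are equivalent — no string distinguishes them.

No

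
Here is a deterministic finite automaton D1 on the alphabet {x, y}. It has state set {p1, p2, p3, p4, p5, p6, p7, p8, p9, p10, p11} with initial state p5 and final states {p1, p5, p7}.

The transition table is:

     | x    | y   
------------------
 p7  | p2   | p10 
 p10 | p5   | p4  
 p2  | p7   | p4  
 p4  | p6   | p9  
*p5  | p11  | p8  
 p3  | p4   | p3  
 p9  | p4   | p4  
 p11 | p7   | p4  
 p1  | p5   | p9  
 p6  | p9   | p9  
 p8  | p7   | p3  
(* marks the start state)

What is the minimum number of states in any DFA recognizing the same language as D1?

Reachable states from the start: {p2,p3,p4,p5,p6,p7,p8,p9,p10,p11}. Unreachable: {p1} — drop them.
P0 = {p5,p7} | {p2,p3,p4,p6,p8,p9,p10,p11}.
Refine {p2,p3,p4,p6,p8,p9,p10,p11} on symbol x: members go to different blocks, giving {p2,p8,p10,p11} and {p3,p4,p6,p9}.
Stable partition: {p5,p7} | {p2,p8,p10,p11} | {p3,p4,p6,p9} — 3 equivalence classes.

3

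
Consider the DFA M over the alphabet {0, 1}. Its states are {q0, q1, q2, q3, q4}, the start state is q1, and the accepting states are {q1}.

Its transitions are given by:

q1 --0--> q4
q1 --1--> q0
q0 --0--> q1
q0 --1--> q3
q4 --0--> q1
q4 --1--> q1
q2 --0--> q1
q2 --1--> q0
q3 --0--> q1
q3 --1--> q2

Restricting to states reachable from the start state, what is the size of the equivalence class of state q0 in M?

3

Initial partition by acceptance: {q1} | {q0,q2,q3,q4}.
Split {q0,q2,q3,q4} by δ(·,1) → {q0,q2,q3} and {q4}.
The partition is now stable with 3 blocks: {q1} | {q0,q2,q3} | {q4}.
State q0 belongs to the block {q0,q2,q3}, which has 3 states.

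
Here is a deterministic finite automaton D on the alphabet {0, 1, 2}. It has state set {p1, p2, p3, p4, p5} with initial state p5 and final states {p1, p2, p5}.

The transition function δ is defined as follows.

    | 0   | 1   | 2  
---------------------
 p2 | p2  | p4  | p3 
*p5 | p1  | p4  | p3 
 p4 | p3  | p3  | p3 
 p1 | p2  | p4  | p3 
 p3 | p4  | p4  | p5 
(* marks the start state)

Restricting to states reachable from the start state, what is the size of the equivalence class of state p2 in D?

3

Start with accepting vs non-accepting: {p1,p2,p5} | {p3,p4}.
Split {p3,p4} by δ(·,2) → {p3} and {p4}.
The partition is now stable with 3 blocks: {p1,p2,p5} | {p3} | {p4}.
The equivalence class containing p2 is {p1,p2,p5}, of size 3.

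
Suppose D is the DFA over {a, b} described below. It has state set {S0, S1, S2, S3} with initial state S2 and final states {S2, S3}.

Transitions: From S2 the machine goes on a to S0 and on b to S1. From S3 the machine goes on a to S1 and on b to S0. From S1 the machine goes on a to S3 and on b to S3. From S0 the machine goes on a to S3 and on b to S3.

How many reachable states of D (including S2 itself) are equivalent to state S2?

All states are reachable from the start state.
Initial partition by acceptance: {S2,S3} | {S0,S1}.
No further refinement is possible. Final partition (2 blocks): {S2,S3} | {S0,S1}.
State S2 belongs to the block {S2,S3}, which has 2 states.

2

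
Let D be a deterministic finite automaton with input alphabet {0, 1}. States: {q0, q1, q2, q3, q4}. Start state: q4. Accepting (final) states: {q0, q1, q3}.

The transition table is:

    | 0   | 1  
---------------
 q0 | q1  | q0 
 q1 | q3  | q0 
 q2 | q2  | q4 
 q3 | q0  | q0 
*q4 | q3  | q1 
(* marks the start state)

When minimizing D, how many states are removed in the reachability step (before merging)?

1

BFS from q4 reaches {q0, q1, q3, q4}; the 1 state(s) q2 are never visited.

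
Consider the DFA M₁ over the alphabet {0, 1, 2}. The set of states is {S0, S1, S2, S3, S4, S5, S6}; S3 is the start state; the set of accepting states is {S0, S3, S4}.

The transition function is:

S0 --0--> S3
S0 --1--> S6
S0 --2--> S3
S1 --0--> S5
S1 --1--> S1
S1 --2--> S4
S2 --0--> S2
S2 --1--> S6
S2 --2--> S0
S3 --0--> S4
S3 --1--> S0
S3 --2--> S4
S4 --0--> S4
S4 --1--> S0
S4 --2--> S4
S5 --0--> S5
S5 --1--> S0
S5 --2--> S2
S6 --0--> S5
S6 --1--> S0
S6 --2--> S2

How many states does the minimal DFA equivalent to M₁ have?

4

Reachable states from the start: {S0,S2,S3,S4,S5,S6}. Unreachable: {S1} — drop them.
Initial partition by acceptance: {S0,S3,S4} | {S2,S5,S6}.
Split {S0,S3,S4} by δ(·,1) → {S3,S4} and {S0}.
On input 1, block {S2,S5,S6} splits into {S5,S6} and {S2}.
The partition is now stable with 4 blocks: {S3,S4} | {S5,S6} | {S0} | {S2}.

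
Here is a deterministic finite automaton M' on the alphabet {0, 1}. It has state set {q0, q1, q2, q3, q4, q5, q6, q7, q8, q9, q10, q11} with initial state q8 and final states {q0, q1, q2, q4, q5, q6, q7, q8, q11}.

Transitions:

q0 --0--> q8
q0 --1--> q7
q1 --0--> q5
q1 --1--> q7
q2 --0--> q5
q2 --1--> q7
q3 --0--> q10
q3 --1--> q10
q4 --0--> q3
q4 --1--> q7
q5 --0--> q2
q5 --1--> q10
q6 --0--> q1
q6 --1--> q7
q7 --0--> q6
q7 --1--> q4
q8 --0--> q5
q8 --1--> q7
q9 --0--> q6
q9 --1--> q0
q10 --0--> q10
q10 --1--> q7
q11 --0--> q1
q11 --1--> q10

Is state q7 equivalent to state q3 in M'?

First remove the unreachable states {q0,q9,q11}; 9 states remain.
Start with accepting vs non-accepting: {q1,q2,q4,q5,q6,q7,q8} | {q3,q10}.
On input 0, block {q1,q2,q4,q5,q6,q7,q8} splits into {q1,q2,q5,q6,q7,q8} and {q4}.
On input 1, block {q1,q2,q5,q6,q7,q8} splits into {q1,q2,q6,q8} and {q5} and {q7}.
Split {q1,q2,q6,q8} by δ(·,0) → {q1,q2,q8} and {q6}.
Split {q3,q10} by δ(·,1) → {q3} and {q10}.
Stable partition: {q1,q2,q8} | {q3} | {q4} | {q5} | {q7} | {q6} | {q10} — 7 equivalence classes.
q7 and q3 end up in different blocks, so they are distinguishable. For instance, the string 'ε' is accepted from only q7.

No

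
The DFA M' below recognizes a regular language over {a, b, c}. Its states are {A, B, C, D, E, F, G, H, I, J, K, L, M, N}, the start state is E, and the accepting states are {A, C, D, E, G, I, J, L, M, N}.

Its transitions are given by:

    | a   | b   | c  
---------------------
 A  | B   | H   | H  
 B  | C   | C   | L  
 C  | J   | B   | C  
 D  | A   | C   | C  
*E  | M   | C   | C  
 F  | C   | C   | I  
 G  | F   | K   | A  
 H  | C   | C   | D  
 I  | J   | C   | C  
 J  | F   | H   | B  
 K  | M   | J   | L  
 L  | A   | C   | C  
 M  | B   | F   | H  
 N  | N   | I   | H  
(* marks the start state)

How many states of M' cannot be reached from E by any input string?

3

No path from E leads to G, K, N; the other 11 states are all reachable.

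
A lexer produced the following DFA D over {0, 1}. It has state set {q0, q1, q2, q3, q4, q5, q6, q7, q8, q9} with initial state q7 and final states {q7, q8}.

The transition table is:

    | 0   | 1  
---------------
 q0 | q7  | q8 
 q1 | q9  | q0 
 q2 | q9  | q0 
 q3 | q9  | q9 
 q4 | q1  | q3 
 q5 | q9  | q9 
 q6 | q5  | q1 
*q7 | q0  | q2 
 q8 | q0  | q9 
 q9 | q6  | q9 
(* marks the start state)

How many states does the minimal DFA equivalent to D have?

7

States {q3,q4} cannot be reached from the start state, so discard them.
Start with accepting vs non-accepting: {q7,q8} | {q0,q1,q2,q5,q6,q9}.
Split {q0,q1,q2,q5,q6,q9} by δ(·,0) → {q1,q2,q5,q6,q9} and {q0}.
Refine {q1,q2,q5,q6,q9} on symbol 1: members go to different blocks, giving {q5,q6,q9} and {q1,q2}.
Refine {q7,q8} on symbol 1: members go to different blocks, giving {q7} and {q8}.
Split {q5,q6,q9} by δ(·,1) → {q5,q9} and {q6}.
On input 0, block {q5,q9} splits into {q5} and {q9}.
No further refinement is possible. Final partition (7 blocks): {q7} | {q5} | {q0} | {q1,q2} | {q8} | {q6} | {q9}.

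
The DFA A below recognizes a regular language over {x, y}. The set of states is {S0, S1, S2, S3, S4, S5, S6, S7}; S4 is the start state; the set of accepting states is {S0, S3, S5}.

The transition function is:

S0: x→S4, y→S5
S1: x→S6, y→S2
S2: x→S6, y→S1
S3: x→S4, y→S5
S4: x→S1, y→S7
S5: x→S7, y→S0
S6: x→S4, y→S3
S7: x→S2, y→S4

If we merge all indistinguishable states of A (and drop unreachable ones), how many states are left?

Every state is reachable, so we keep all 8.
P0 = {S0,S3,S5} | {S1,S2,S4,S6,S7}.
On input y, block {S1,S2,S4,S6,S7} splits into {S1,S2,S4,S7} and {S6}.
On input x, block {S1,S2,S4,S7} splits into {S1,S2} and {S4,S7}.
The partition is now stable with 4 blocks: {S0,S3,S5} | {S1,S2} | {S6} | {S4,S7}.

4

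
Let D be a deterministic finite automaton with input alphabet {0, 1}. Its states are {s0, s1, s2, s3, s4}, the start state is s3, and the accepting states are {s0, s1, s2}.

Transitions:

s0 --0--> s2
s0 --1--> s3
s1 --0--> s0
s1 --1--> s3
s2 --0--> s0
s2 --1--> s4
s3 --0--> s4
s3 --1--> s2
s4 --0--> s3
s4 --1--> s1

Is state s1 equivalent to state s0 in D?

Yes

Start with accepting vs non-accepting: {s0,s1,s2} | {s3,s4}.
Stable partition: {s0,s1,s2} | {s3,s4} — 2 equivalence classes.
s1 and s0 lie in the same block of the stable partition, so they are equivalent — no string distinguishes them.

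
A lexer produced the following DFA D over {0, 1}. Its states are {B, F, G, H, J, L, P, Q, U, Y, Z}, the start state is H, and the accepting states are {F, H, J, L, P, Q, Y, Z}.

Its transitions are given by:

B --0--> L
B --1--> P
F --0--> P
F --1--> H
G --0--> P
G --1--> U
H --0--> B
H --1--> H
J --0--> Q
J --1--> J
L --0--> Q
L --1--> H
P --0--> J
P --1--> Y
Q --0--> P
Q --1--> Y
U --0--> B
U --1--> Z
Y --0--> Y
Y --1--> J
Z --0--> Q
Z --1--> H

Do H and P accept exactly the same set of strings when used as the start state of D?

States {F,G,U,Z} cannot be reached from the start state, so discard them.
Initial partition by acceptance: {H,J,L,P,Q,Y} | {B}.
On input 0, block {H,J,L,P,Q,Y} splits into {J,L,P,Q,Y} and {H}.
Refine {J,L,P,Q,Y} on symbol 1: members go to different blocks, giving {J,P,Q,Y} and {L}.
Stable partition: {J,P,Q,Y} | {B} | {H} | {L} — 4 equivalence classes.
H and P end up in different blocks, so they are distinguishable. For instance, the string '0' is accepted from only P.

No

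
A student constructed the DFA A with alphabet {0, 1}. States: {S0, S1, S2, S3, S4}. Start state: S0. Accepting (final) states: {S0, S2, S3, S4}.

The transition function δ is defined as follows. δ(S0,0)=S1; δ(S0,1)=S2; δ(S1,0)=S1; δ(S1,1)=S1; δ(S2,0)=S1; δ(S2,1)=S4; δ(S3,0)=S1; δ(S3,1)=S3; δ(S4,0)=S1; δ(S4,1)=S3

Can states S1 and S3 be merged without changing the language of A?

No

Every state is reachable, so we keep all 5.
Initial partition by acceptance: {S0,S2,S3,S4} | {S1}.
Stable partition: {S0,S2,S3,S4} | {S1} — 2 equivalence classes.
S1 and S3 end up in different blocks, so they are distinguishable. For instance, the string 'ε' is accepted from only S3.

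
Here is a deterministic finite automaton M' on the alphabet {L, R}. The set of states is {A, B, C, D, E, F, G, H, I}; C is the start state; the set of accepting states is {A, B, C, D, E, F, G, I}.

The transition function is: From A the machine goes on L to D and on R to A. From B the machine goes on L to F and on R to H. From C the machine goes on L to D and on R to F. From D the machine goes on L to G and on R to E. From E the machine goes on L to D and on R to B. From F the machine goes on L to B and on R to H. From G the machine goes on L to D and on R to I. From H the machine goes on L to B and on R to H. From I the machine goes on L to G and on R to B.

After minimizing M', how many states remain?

First remove the unreachable states {A}; 8 states remain.
Initial partition by acceptance: {B,C,D,E,F,G,I} | {H}.
Refine {B,C,D,E,F,G,I} on symbol R: members go to different blocks, giving {C,D,E,G,I} and {B,F}.
On input R, block {C,D,E,G,I} splits into {C,E,I} and {D,G}.
No further refinement is possible. Final partition (4 blocks): {C,E,I} | {H} | {B,F} | {D,G}.

4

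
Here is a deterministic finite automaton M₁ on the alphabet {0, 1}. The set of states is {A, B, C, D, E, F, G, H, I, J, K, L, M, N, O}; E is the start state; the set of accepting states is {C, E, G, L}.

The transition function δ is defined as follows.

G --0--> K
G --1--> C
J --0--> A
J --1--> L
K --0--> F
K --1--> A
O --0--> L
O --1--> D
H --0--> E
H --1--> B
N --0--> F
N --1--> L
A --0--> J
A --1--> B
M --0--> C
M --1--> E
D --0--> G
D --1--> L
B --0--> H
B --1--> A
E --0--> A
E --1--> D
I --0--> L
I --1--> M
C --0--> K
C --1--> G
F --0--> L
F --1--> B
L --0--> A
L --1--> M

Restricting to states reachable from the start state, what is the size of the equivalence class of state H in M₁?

Reachable states from the start: {A,B,C,D,E,F,G,H,J,K,L,M}. Unreachable: {I,N,O} — drop them.
Initial partition by acceptance: {C,E,G,L} | {A,B,D,F,H,J,K,M}.
On input 1, block {C,E,G,L} splits into {C,G} and {E,L}.
On input 0, block {A,B,D,F,H,J,K,M} splits into {A,B,J,K} and {D,M} and {F,H}.
Split {A,B,J,K} by δ(·,0) → {A,J} and {B,K}.
On input 1, block {A,J} splits into {A} and {J}.
Stable partition: {C,G} | {A} | {E,L} | {D,M} | {F,H} | {B,K} | {J} — 7 equivalence classes.
State H belongs to the block {F,H}, which has 2 states.

2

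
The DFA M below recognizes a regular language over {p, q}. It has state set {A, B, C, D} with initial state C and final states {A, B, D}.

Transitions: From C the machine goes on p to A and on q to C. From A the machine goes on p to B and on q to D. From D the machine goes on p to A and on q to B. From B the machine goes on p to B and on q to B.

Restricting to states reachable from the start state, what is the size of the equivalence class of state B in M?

Every state is reachable, so we keep all 4.
P0 = {A,B,D} | {C}.
Stable partition: {A,B,D} | {C} — 2 equivalence classes.
The equivalence class containing B is {A,B,D}, of size 3.

3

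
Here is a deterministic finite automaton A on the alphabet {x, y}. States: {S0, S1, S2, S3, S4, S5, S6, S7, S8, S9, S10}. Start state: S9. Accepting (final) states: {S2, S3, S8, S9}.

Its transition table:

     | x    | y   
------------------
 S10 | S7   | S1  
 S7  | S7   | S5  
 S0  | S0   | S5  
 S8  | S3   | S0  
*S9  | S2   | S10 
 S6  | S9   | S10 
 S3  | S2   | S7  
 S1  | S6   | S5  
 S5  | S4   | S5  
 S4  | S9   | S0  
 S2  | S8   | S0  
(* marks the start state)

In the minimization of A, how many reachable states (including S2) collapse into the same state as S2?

All states are reachable from the start state.
Initial partition by acceptance: {S2,S3,S8,S9} | {S0,S1,S4,S5,S6,S7,S10}.
On input x, block {S0,S1,S4,S5,S6,S7,S10} splits into {S0,S1,S5,S7,S10} and {S4,S6}.
Split {S0,S1,S5,S7,S10} by δ(·,x) → {S0,S7,S10} and {S1,S5}.
The partition is now stable with 4 blocks: {S2,S3,S8,S9} | {S0,S7,S10} | {S4,S6} | {S1,S5}.
The equivalence class containing S2 is {S2,S3,S8,S9}, of size 4.

4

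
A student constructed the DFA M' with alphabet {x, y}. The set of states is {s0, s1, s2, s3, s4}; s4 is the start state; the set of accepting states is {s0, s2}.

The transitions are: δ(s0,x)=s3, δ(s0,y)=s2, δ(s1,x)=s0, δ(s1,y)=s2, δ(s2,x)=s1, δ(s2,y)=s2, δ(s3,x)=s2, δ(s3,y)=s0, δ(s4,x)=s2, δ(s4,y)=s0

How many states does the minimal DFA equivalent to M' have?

2

P0 = {s0,s2} | {s1,s3,s4}.
The partition is now stable with 2 blocks: {s0,s2} | {s1,s3,s4}.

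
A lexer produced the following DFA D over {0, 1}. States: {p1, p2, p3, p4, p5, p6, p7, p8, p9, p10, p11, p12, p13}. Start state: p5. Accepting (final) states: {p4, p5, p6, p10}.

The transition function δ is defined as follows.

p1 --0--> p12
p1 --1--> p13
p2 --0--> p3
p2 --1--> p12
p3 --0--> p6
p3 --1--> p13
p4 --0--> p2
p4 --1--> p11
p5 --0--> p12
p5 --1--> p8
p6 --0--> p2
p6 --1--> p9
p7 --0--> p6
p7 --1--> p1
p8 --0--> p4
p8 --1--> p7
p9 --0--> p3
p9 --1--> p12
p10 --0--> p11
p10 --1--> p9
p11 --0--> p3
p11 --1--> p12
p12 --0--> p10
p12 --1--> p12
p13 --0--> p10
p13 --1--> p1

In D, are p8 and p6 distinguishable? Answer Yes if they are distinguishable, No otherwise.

Yes

Every state is reachable, so we keep all 13.
Initial partition by acceptance: {p4,p5,p6,p10} | {p1,p2,p3,p7,p8,p9,p11,p12,p13}.
Split {p1,p2,p3,p7,p8,p9,p11,p12,p13} by δ(·,0) → {p3,p7,p8,p12,p13} and {p1,p2,p9,p11}.
Split {p4,p5,p6,p10} by δ(·,0) → {p4,p6,p10} and {p5}.
Refine {p3,p7,p8,p12,p13} on symbol 1: members go to different blocks, giving {p3,p8,p12} and {p7,p13}.
On input 1, block {p3,p8,p12} splits into {p3,p8} and {p12}.
Split {p1,p2,p9,p11} by δ(·,0) → {p2,p9,p11} and {p1}.
The partition is now stable with 7 blocks: {p4,p6,p10} | {p3,p8} | {p2,p9,p11} | {p5} | {p7,p13} | {p12} | {p1}.
p8 and p6 end up in different blocks, so they are distinguishable. For instance, the string 'ε' is accepted from only p6.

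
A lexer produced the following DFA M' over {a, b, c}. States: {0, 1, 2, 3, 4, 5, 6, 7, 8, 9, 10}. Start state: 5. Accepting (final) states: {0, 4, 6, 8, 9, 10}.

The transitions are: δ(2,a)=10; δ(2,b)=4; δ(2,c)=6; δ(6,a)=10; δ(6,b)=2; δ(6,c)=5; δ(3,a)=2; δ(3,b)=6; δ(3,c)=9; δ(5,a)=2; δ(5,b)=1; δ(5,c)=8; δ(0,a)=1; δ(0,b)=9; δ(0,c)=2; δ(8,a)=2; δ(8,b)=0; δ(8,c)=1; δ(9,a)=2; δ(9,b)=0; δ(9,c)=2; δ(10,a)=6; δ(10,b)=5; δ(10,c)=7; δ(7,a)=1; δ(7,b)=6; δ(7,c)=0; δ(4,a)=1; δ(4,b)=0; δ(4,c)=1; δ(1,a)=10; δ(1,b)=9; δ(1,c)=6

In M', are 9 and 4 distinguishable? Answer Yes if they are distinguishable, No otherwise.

No

First remove the unreachable states {3}; 10 states remain.
Initial partition by acceptance: {0,4,6,8,9,10} | {1,2,5,7}.
Refine {0,4,6,8,9,10} on symbol a: members go to different blocks, giving {0,4,8,9} and {6,10}.
On input a, block {1,2,5,7} splits into {1,2} and {5,7}.
On input b, block {6,10} splits into {6} and {10}.
Refine {5,7} on symbol b: members go to different blocks, giving {5} and {7}.
No further refinement is possible. Final partition (6 blocks): {0,4,8,9} | {1,2} | {6} | {5} | {10} | {7}.
9 and 4 lie in the same block of the stable partition, so they are equivalent — no string distinguishes them.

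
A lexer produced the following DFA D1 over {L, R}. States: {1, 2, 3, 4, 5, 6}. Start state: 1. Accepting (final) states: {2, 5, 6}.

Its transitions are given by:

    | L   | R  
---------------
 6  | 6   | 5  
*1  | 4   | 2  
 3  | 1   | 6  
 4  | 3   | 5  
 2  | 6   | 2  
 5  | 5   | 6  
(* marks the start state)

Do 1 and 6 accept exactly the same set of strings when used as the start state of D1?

Every state is reachable, so we keep all 6.
Initial partition by acceptance: {2,5,6} | {1,3,4}.
No further refinement is possible. Final partition (2 blocks): {2,5,6} | {1,3,4}.
1 and 6 end up in different blocks, so they are distinguishable. For instance, the string 'ε' is accepted from only 6.

No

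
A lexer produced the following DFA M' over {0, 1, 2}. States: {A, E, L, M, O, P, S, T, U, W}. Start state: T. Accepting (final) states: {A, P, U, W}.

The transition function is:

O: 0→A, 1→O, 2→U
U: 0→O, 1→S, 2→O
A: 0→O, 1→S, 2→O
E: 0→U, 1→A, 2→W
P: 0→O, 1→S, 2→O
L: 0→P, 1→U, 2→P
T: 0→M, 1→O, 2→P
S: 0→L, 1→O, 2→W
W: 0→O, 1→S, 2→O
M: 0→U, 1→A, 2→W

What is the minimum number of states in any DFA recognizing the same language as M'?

States {E} cannot be reached from the start state, so discard them.
P0 = {A,P,U,W} | {L,M,O,S,T}.
Refine {L,M,O,S,T} on symbol 0: members go to different blocks, giving {L,M,O} and {S,T}.
Split {L,M,O} by δ(·,1) → {L,M} and {O}.
Stable partition: {A,P,U,W} | {L,M} | {S,T} | {O} — 4 equivalence classes.

4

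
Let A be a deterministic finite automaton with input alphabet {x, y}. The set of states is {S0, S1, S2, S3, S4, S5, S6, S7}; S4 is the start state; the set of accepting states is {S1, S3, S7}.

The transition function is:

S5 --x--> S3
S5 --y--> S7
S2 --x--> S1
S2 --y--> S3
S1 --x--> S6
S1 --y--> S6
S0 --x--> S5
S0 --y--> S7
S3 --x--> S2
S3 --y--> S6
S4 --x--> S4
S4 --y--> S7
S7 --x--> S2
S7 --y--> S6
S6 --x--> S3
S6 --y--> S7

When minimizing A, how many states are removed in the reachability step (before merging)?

2

Starting at S4 and following transitions, the reachable set is {S1, S2, S3, S4, S6, S7}. That leaves S0, S5 unreachable — 2 in total.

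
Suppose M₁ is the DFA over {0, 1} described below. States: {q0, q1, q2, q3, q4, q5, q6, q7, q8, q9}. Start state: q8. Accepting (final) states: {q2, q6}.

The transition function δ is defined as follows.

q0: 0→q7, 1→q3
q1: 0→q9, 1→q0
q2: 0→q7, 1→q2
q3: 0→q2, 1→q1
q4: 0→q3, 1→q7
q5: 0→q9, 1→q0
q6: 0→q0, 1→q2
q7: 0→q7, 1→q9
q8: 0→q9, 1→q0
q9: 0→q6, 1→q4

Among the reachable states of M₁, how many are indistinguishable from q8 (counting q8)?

First remove the unreachable states {q5}; 9 states remain.
Start with accepting vs non-accepting: {q2,q6} | {q0,q1,q3,q4,q7,q8,q9}.
Refine {q0,q1,q3,q4,q7,q8,q9} on symbol 0: members go to different blocks, giving {q0,q1,q4,q7,q8} and {q3,q9}.
Refine {q0,q1,q4,q7,q8} on symbol 0: members go to different blocks, giving {q1,q4,q8} and {q0,q7}.
Stable partition: {q2,q6} | {q1,q4,q8} | {q3,q9} | {q0,q7} — 4 equivalence classes.
The equivalence class containing q8 is {q1,q4,q8}, of size 3.

3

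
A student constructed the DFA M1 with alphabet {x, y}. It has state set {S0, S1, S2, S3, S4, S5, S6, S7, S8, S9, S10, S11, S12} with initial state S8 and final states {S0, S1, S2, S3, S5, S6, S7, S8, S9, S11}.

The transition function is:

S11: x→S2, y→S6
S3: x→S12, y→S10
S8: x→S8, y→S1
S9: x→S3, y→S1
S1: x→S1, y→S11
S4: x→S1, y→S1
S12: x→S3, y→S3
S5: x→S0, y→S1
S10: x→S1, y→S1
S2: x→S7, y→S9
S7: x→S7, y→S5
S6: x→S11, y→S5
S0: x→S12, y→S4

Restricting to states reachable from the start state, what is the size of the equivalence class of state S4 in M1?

Initial partition by acceptance: {S0,S1,S2,S3,S5,S6,S7,S8,S9,S11} | {S4,S10,S12}.
On input x, block {S0,S1,S2,S3,S5,S6,S7,S8,S9,S11} splits into {S1,S2,S5,S6,S7,S8,S9,S11} and {S0,S3}.
On input x, block {S1,S2,S5,S6,S7,S8,S9,S11} splits into {S1,S2,S6,S7,S8,S11} and {S5,S9}.
Split {S1,S2,S6,S7,S8,S11} by δ(·,y) → {S1,S8,S11} and {S2,S6,S7}.
On input x, block {S1,S8,S11} splits into {S1,S8} and {S11}.
Refine {S1,S8} on symbol y: members go to different blocks, giving {S1} and {S8}.
Refine {S4,S10,S12} on symbol x: members go to different blocks, giving {S4,S10} and {S12}.
Refine {S2,S6,S7} on symbol x: members go to different blocks, giving {S2,S7} and {S6}.
The partition is now stable with 9 blocks: {S1} | {S4,S10} | {S0,S3} | {S5,S9} | {S2,S7} | {S11} | {S8} | {S12} | {S6}.
The equivalence class containing S4 is {S4,S10}, of size 2.

2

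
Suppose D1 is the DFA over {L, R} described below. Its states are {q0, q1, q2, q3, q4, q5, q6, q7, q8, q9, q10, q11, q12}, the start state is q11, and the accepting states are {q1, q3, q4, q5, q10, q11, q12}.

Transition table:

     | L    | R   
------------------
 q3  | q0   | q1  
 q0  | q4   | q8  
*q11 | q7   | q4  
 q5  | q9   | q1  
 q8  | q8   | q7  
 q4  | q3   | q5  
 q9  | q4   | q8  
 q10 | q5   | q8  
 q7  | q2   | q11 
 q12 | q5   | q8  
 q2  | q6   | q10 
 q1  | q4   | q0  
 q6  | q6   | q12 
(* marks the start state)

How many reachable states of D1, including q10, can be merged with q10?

2

All states are reachable from the start state.
Initial partition by acceptance: {q1,q3,q4,q5,q10,q11,q12} | {q0,q2,q6,q7,q8,q9}.
Refine {q1,q3,q4,q5,q10,q11,q12} on symbol L: members go to different blocks, giving {q1,q4,q10,q12} and {q3,q5,q11}.
Refine {q1,q4,q10,q12} on symbol L: members go to different blocks, giving {q4,q10,q12} and {q1}.
Refine {q4,q10,q12} on symbol R: members go to different blocks, giving {q10,q12} and {q4}.
On input L, block {q0,q2,q6,q7,q8,q9} splits into {q2,q6,q7,q8} and {q0,q9}.
Split {q2,q6,q7,q8} by δ(·,R) → {q2,q6} and {q7} and {q8}.
Split {q3,q5,q11} by δ(·,L) → {q3,q5} and {q11}.
No further refinement is possible. Final partition (9 blocks): {q10,q12} | {q2,q6} | {q3,q5} | {q1} | {q4} | {q0,q9} | {q7} | {q8} | {q11}.
State q10 belongs to the block {q10,q12}, which has 2 states.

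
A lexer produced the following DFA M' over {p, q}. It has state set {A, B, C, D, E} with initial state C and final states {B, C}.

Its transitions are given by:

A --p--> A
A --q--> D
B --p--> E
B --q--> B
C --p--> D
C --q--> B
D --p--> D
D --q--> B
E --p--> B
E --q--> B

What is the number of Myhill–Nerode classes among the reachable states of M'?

Reachable states from the start: {B,C,D,E}. Unreachable: {A} — drop them.
Start with accepting vs non-accepting: {B,C} | {D,E}.
Split {D,E} by δ(·,p) → {D} and {E}.
Split {B,C} by δ(·,p) → {B} and {C}.
No further refinement is possible. Final partition (4 blocks): {B} | {D} | {E} | {C}.

4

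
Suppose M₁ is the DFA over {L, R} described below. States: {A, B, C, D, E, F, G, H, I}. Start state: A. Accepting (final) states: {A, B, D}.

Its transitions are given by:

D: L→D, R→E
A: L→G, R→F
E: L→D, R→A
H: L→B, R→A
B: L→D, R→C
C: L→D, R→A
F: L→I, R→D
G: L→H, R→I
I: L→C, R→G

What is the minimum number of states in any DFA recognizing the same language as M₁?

5

Every state is reachable, so we keep all 9.
Start with accepting vs non-accepting: {A,B,D} | {C,E,F,G,H,I}.
On input L, block {A,B,D} splits into {B,D} and {A}.
Split {C,E,F,G,H,I} by δ(·,L) → {C,E,H} and {F,G,I}.
Refine {F,G,I} on symbol L: members go to different blocks, giving {G,I} and {F}.
Stable partition: {B,D} | {C,E,H} | {A} | {G,I} | {F} — 5 equivalence classes.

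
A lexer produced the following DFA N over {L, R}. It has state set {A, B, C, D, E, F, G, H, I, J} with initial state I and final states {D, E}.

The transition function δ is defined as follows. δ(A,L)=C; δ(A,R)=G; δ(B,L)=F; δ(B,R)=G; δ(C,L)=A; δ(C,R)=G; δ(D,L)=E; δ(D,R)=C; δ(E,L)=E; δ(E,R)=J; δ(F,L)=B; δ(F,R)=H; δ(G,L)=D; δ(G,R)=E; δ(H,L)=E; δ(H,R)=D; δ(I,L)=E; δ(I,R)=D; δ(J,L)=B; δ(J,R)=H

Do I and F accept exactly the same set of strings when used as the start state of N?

Start with accepting vs non-accepting: {D,E} | {A,B,C,F,G,H,I,J}.
Refine {A,B,C,F,G,H,I,J} on symbol L: members go to different blocks, giving {A,B,C,F,J} and {G,H,I}.
Stable partition: {D,E} | {A,B,C,F,J} | {G,H,I} — 3 equivalence classes.
I and F end up in different blocks, so they are distinguishable. For instance, the string 'L' is accepted from only I.

No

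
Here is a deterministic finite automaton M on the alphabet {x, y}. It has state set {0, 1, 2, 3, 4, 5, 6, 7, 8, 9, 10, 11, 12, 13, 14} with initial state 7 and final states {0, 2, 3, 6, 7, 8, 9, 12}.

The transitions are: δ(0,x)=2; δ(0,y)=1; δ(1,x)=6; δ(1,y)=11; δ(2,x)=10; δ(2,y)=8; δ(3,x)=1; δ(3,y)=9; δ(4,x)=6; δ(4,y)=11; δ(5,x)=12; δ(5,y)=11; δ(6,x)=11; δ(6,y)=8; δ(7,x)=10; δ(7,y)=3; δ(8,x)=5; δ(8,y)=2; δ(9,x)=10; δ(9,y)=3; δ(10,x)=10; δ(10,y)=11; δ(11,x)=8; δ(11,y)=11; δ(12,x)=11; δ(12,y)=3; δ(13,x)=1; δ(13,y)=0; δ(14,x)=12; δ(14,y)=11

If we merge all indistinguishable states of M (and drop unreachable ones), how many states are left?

6

First remove the unreachable states {0,4,13,14}; 11 states remain.
Start with accepting vs non-accepting: {2,3,6,7,8,9,12} | {1,5,10,11}.
Split {1,5,10,11} by δ(·,x) → {1,5,11} and {10}.
Refine {2,3,6,7,8,9,12} on symbol x: members go to different blocks, giving {3,6,8,12} and {2,7,9}.
Split {3,6,8,12} by δ(·,y) → {3,8} and {6,12}.
On input x, block {1,5,11} splits into {1,5} and {11}.
No further refinement is possible. Final partition (6 blocks): {3,8} | {1,5} | {10} | {2,7,9} | {6,12} | {11}.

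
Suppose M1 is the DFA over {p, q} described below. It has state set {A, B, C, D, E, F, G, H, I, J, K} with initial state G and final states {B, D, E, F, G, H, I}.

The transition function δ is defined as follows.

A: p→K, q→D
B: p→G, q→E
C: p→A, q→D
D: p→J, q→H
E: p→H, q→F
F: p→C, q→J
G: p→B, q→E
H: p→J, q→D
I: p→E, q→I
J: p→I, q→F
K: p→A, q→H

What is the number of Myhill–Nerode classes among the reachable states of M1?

Initial partition by acceptance: {B,D,E,F,G,H,I} | {A,C,J,K}.
Refine {B,D,E,F,G,H,I} on symbol p: members go to different blocks, giving {B,E,G,I} and {D,F,H}.
On input p, block {B,E,G,I} splits into {B,G,I} and {E}.
Split {B,G,I} by δ(·,p) → {B,G} and {I}.
Split {A,C,J,K} by δ(·,p) → {A,C,K} and {J}.
Split {D,F,H} by δ(·,p) → {D,H} and {F}.
The partition is now stable with 7 blocks: {B,G} | {A,C,K} | {D,H} | {E} | {I} | {J} | {F}.

7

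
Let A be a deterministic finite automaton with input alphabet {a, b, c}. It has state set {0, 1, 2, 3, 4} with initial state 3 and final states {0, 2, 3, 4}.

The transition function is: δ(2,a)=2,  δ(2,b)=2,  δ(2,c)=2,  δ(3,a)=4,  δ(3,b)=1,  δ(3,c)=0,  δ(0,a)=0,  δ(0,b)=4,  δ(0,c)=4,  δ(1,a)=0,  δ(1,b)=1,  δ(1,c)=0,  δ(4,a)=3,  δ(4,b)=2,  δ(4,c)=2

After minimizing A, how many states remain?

All states are reachable from the start state.
Start with accepting vs non-accepting: {0,2,3,4} | {1}.
Split {0,2,3,4} by δ(·,b) → {0,2,4} and {3}.
On input a, block {0,2,4} splits into {0,2} and {4}.
On input b, block {0,2} splits into {0} and {2}.
Stable partition: {0} | {1} | {3} | {4} | {2} — 5 equivalence classes.

5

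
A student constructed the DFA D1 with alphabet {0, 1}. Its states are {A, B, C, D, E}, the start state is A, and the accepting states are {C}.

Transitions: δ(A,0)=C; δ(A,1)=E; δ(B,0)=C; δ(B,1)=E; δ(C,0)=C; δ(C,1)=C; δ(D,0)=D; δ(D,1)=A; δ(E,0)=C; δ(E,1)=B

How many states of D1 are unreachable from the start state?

1

BFS from A reaches {A, B, C, E}; the 1 state(s) D are never visited.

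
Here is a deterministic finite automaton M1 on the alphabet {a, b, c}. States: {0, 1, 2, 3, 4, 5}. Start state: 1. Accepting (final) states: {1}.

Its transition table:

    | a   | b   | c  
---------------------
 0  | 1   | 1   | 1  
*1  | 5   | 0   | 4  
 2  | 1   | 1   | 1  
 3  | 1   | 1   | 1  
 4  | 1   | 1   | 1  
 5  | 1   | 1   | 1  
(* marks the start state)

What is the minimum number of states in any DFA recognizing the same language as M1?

First remove the unreachable states {2,3}; 4 states remain.
Start with accepting vs non-accepting: {1} | {0,4,5}.
The partition is now stable with 2 blocks: {1} | {0,4,5}.

2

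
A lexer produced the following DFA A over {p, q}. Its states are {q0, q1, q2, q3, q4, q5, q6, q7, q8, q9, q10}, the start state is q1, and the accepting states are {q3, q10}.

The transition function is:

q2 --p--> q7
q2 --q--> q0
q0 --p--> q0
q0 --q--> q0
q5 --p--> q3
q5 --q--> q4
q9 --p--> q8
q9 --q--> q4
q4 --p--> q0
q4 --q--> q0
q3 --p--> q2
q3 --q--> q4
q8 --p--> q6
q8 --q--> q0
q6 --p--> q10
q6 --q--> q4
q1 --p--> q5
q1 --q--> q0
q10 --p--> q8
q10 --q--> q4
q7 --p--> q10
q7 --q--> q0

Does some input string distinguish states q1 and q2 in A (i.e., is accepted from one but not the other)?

No

Reachable states from the start: {q0,q1,q2,q3,q4,q5,q6,q7,q8,q10}. Unreachable: {q9} — drop them.
Start with accepting vs non-accepting: {q3,q10} | {q0,q1,q2,q4,q5,q6,q7,q8}.
Refine {q0,q1,q2,q4,q5,q6,q7,q8} on symbol p: members go to different blocks, giving {q0,q1,q2,q4,q8} and {q5,q6,q7}.
Refine {q0,q1,q2,q4,q8} on symbol p: members go to different blocks, giving {q1,q2,q8} and {q0,q4}.
The partition is now stable with 4 blocks: {q3,q10} | {q1,q2,q8} | {q5,q6,q7} | {q0,q4}.
q1 and q2 lie in the same block of the stable partition, so they are equivalent — no string distinguishes them.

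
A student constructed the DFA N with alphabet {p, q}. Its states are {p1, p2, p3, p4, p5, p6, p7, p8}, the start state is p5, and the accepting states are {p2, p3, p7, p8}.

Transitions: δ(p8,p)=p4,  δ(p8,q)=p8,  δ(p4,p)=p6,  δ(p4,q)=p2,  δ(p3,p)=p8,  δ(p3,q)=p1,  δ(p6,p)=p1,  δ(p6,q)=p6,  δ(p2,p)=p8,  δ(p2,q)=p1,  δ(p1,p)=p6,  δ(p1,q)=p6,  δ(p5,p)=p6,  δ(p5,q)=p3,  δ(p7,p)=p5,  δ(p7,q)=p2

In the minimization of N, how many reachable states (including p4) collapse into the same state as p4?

States {p7} cannot be reached from the start state, so discard them.
Initial partition by acceptance: {p2,p3,p8} | {p1,p4,p5,p6}.
Split {p2,p3,p8} by δ(·,p) → {p2,p3} and {p8}.
Split {p1,p4,p5,p6} by δ(·,q) → {p1,p6} and {p4,p5}.
Stable partition: {p2,p3} | {p1,p6} | {p8} | {p4,p5} — 4 equivalence classes.
State p4 belongs to the block {p4,p5}, which has 2 states.

2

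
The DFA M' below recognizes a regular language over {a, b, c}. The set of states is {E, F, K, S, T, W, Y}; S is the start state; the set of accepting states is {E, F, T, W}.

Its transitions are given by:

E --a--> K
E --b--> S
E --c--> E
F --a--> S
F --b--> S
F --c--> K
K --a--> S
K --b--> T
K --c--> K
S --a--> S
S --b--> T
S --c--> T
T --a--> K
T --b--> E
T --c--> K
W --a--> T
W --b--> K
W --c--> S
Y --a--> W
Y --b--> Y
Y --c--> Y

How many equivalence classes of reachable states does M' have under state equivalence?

4

States {F,W,Y} cannot be reached from the start state, so discard them.
P0 = {E,T} | {K,S}.
Split {E,T} by δ(·,b) → {E} and {T}.
Refine {K,S} on symbol c: members go to different blocks, giving {S} and {K}.
No further refinement is possible. Final partition (4 blocks): {E} | {S} | {T} | {K}.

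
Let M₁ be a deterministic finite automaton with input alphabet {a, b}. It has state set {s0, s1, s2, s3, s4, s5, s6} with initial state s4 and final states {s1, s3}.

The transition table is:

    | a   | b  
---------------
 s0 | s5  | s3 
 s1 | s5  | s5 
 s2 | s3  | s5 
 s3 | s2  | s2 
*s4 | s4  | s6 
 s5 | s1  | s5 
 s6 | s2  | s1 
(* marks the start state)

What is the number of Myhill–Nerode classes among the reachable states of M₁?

4

States {s0} cannot be reached from the start state, so discard them.
Initial partition by acceptance: {s1,s3} | {s2,s4,s5,s6}.
On input a, block {s2,s4,s5,s6} splits into {s2,s5} and {s4,s6}.
Refine {s4,s6} on symbol a: members go to different blocks, giving {s4} and {s6}.
No further refinement is possible. Final partition (4 blocks): {s1,s3} | {s2,s5} | {s4} | {s6}.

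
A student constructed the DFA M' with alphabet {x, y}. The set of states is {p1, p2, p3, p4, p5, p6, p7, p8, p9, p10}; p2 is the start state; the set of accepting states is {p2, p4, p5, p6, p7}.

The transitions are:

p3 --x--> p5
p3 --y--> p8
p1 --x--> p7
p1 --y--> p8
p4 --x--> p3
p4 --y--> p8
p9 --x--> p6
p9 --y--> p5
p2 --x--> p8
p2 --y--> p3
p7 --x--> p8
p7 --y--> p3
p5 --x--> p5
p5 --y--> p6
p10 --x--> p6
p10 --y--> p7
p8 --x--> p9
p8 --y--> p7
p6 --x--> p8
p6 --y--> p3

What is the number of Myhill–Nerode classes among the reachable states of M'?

Reachable states from the start: {p2,p3,p5,p6,p7,p8,p9}. Unreachable: {p1,p4,p10} — drop them.
Initial partition by acceptance: {p2,p5,p6,p7} | {p3,p8,p9}.
On input x, block {p2,p5,p6,p7} splits into {p2,p6,p7} and {p5}.
Refine {p3,p8,p9} on symbol x: members go to different blocks, giving {p3} and {p8} and {p9}.
No further refinement is possible. Final partition (5 blocks): {p2,p6,p7} | {p3} | {p5} | {p8} | {p9}.

5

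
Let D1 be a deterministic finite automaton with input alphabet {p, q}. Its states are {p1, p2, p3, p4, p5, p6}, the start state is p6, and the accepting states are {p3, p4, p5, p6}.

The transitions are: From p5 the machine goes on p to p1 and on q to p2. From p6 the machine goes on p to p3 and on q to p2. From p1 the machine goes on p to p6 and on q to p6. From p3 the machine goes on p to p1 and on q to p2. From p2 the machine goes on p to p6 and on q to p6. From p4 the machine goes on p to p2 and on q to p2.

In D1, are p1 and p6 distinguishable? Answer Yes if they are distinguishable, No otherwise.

Reachable states from the start: {p1,p2,p3,p6}. Unreachable: {p4,p5} — drop them.
Initial partition by acceptance: {p3,p6} | {p1,p2}.
On input p, block {p3,p6} splits into {p3} and {p6}.
No further refinement is possible. Final partition (3 blocks): {p3} | {p1,p2} | {p6}.
p1 and p6 end up in different blocks, so they are distinguishable. For instance, the string 'ε' is accepted from only p6.

Yes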